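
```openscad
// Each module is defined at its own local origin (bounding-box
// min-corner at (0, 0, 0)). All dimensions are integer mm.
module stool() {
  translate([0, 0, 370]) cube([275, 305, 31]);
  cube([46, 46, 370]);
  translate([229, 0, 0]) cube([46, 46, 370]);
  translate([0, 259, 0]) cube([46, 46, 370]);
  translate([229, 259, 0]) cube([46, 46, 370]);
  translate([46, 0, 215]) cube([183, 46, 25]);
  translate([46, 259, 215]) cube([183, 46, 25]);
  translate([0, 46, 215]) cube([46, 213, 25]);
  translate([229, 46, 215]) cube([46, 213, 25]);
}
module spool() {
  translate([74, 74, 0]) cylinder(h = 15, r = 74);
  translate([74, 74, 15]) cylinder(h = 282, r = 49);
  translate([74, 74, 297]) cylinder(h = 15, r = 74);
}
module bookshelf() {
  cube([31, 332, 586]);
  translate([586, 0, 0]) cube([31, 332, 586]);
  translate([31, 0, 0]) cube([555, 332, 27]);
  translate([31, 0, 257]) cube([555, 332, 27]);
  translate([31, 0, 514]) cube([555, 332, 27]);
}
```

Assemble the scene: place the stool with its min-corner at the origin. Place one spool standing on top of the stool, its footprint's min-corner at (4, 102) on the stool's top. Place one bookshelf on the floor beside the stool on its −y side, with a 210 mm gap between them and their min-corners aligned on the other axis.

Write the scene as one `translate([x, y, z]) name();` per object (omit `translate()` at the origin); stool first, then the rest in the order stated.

stool();
translate([4, 102, 401]) spool();
translate([0, -542, 0]) bookshelf();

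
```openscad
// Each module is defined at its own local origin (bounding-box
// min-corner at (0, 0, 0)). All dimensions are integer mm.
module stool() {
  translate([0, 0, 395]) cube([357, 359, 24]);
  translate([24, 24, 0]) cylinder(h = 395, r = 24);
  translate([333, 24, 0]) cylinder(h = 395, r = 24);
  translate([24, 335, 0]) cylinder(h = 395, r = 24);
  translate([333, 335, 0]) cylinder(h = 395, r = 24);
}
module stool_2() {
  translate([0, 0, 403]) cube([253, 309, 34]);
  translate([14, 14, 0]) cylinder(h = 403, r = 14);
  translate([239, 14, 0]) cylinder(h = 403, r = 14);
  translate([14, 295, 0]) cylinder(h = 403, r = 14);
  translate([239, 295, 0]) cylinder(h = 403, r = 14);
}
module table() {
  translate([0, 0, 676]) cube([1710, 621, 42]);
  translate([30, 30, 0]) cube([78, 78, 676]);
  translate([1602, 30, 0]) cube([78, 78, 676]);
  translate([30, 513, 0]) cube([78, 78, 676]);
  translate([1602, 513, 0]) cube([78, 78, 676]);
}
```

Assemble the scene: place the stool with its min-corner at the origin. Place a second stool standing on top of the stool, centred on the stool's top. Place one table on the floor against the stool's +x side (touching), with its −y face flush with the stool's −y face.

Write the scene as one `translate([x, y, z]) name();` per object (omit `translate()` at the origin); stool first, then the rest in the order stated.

stool();
translate([52, 25, 419]) stool_2();
translate([357, 0, 0]) table();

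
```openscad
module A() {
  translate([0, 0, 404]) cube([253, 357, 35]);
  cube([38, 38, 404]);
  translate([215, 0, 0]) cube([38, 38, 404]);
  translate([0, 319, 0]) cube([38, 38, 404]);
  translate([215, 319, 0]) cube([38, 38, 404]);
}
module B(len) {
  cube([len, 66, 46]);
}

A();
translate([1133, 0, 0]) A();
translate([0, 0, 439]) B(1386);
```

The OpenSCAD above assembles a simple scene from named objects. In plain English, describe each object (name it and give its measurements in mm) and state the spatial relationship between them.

A is a four-legged stool. The seat is 253×357 mm, 35 mm thick, top at z = 439 mm. It stands on four square legs, each 38×38 mm in cross-section, from z = 0 to the seat underside, each flush with a corner of the seat.

B is a rectangular beam 1386 mm long (x), 66 mm deep (y), 46 mm thick (z).

The beam spans the tops of two stools placed 880 mm apart, resting at z = 439 mm.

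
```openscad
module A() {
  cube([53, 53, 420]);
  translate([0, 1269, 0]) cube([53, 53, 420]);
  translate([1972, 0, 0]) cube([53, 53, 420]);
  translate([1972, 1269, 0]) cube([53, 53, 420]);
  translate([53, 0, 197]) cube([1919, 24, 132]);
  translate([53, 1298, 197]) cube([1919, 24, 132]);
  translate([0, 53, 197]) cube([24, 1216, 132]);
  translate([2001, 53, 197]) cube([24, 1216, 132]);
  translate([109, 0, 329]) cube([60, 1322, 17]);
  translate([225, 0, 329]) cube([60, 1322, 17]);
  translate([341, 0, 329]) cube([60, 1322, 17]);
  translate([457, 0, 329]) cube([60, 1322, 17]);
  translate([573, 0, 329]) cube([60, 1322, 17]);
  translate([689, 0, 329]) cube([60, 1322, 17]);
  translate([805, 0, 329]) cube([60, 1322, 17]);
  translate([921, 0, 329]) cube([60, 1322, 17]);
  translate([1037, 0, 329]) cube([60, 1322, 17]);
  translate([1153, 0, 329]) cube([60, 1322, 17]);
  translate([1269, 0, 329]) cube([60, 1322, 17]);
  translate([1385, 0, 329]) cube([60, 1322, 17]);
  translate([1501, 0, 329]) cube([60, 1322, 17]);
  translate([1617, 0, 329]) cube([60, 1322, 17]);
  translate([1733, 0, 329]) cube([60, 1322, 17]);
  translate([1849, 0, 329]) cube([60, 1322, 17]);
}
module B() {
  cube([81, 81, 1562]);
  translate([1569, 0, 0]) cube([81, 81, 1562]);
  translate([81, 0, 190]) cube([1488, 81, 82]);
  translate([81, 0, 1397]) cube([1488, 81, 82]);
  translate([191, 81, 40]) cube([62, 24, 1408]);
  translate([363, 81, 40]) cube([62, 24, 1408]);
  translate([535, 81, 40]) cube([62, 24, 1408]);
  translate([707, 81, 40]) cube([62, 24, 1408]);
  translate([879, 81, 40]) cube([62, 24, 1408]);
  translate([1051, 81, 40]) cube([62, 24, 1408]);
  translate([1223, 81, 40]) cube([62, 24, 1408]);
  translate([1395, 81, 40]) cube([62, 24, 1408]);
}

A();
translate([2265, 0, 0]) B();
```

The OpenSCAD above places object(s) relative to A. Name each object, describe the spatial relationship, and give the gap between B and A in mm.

A is a bed frame. B is a fence section. The fence section is on the floor beside the bed frame on its +x side. The gap between the fence section and the bed frame is 240 mm.

The fence section's nearest face is 240 mm from the bed frame's +x face.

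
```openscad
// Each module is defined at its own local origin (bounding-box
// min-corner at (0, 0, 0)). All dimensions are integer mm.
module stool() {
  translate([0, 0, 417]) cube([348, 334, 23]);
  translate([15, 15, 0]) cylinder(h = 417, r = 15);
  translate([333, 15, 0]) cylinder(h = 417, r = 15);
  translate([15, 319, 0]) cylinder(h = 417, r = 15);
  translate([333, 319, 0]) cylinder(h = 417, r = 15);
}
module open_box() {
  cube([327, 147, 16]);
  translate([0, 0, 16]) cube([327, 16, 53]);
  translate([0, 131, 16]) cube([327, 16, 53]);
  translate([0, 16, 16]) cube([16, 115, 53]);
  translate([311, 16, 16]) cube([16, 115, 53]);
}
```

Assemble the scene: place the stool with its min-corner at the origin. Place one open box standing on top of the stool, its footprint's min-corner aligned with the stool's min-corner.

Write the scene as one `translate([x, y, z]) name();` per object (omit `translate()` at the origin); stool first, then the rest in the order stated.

stool();
translate([0, 0, 440]) open_box();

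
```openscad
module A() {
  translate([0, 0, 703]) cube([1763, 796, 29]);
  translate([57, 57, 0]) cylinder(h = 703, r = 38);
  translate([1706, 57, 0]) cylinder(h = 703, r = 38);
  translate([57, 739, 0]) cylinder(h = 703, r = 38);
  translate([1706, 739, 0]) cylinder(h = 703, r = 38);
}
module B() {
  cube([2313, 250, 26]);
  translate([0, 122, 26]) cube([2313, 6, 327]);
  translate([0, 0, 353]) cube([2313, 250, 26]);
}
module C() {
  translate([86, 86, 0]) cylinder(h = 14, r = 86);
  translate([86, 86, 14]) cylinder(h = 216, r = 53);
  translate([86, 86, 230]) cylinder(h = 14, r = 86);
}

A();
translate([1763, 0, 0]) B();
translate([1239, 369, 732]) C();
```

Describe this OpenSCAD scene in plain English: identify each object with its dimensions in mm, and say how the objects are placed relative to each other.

A is a table: top 1763 mm (x) × 796 mm (y), 29 mm thick, upper face at z = 732 mm, on four round legs of 76 mm diameter, each leg's bounding box inset 19 mm from the nearest pair of top edges, running from z = 0 to the bottom of the top.

B is an I-beam lying along x, 2313 mm long. Overall section height 379 mm. Two flanges 250 mm wide (y) and 26 mm thick, one on the floor and one at the top; a web 6 mm thick runs between them, centred on the flange width.

C is a spool: two coaxial disc flanges of radius 86 mm and thickness 14 mm, joined by a core cylinder of radius 53 mm and height 216 mm. The lower flange rests on z = 0 and the three cylinders share a vertical axis.

The I-beam is against the table's +x side, with their −y faces flush. The spool is on top of the table.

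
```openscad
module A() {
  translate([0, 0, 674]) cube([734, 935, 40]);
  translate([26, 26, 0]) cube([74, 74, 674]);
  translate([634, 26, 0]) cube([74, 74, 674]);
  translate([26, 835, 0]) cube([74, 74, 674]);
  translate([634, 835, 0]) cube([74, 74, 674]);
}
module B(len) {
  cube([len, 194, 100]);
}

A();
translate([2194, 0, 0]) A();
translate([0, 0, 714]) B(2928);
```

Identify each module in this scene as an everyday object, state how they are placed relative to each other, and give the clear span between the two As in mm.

Second table starts at x = 2194; first ends at x = 734; clear span = 2194 − 734 = 1460 mm.

A is a table. B is a beam. A beam spans the tops of two tables. The clear span between the two tables is 1460 mm.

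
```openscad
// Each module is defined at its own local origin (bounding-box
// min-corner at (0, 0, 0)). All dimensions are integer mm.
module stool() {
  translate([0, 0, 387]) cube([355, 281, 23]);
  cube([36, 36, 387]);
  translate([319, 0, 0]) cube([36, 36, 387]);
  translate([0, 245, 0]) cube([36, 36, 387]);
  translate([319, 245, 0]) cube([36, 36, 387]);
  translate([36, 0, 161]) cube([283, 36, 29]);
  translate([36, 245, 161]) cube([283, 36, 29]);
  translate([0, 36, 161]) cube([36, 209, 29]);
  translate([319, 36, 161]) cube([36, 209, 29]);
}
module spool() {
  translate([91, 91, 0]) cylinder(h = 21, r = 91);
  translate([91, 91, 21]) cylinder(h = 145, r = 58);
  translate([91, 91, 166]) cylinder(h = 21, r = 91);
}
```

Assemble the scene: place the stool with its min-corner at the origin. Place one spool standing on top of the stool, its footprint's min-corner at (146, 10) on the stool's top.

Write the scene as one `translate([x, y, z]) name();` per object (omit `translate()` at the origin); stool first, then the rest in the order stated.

stool();
translate([146, 10, 410]) spool();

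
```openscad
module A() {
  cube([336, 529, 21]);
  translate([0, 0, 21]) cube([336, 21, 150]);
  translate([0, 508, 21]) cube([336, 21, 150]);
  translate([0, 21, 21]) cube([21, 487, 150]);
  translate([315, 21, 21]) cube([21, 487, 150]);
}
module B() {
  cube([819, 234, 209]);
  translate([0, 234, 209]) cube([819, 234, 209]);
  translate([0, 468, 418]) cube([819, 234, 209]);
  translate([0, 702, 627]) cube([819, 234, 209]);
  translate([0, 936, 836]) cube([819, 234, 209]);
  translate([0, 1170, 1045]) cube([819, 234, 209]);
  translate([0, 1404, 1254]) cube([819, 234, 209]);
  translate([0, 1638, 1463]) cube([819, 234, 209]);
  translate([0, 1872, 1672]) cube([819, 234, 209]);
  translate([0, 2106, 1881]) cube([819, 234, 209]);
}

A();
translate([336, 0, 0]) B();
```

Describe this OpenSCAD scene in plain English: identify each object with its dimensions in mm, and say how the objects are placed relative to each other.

A is an open storage box with external size 336×529×171 mm and wall thickness 21 mm (the base is also 21 mm thick). The base covers the whole footprint; the four walls stand on the base, with the y-facing walls full-width and the x-facing walls fitting between their inner faces.

B is a straight staircase of 10 solid steps. Each step is 819 mm wide (x), 234 mm deep (y, the going) and 209 mm tall (the rise). The first step rests on the floor; each subsequent step sits one going further in +y and one rise higher in +z, directly behind and above the previous step with no overlap.

The staircase is against the open box's +x side, with their −y faces flush.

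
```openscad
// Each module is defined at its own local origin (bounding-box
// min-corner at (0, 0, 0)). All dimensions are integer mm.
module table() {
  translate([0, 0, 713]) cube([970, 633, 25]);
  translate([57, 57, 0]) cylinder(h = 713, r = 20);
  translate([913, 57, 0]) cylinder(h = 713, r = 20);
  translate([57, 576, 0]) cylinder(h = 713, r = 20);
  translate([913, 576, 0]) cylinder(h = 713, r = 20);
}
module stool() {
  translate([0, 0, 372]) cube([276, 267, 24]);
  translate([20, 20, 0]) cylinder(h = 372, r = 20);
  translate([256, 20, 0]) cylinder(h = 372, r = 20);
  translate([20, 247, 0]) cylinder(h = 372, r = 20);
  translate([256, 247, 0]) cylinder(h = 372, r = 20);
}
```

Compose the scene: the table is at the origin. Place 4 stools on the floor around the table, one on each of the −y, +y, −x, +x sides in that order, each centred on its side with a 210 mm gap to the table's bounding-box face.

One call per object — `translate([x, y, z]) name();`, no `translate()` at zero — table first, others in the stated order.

table();
translate([347, -477, 0]) stool();
translate([347, 843, 0]) stool();
translate([-486, 183, 0]) stool();
translate([1180, 183, 0]) stool();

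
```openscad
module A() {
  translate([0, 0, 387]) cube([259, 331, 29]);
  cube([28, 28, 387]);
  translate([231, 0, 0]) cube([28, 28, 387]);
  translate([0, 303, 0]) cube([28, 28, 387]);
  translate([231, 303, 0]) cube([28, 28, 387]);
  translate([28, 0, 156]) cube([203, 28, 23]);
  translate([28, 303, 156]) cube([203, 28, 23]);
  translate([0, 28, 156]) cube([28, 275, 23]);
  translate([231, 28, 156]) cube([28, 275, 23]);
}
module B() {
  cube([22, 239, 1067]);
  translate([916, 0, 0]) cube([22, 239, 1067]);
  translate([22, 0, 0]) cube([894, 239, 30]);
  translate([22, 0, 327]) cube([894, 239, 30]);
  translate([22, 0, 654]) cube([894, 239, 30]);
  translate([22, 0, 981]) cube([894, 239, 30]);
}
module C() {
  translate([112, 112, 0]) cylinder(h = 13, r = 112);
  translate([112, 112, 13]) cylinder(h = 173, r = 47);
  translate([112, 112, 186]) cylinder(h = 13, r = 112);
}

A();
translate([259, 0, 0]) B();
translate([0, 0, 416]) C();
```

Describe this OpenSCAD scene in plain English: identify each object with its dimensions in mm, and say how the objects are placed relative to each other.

A is a four-legged stool. The seat is 259×331 mm, 29 mm thick, top at z = 416 mm. It stands on four square legs, each 28×28 mm in cross-section, from z = 0 to the seat underside, each flush with a corner of the seat. Four stretchers, 28 mm wide and 23 mm tall, connect adjacent legs with their undersides at z = 156 mm, each running between the inner faces of the legs it joins and aligned with the legs' outer faces on the other axis.

B is a bookshelf 938 mm wide overall, 239 mm deep and 1067 mm tall. The two sides are 22 mm thick vertical panels. 4 horizontal shelves of 30 mm thickness span between the inner faces of the sides; the lowest shelf sits on the floor and shelves are stacked with a clear vertical gap of 297 mm between each pair.

C is a spool: two coaxial disc flanges of radius 112 mm and thickness 13 mm, joined by a core cylinder of radius 47 mm and height 173 mm. The lower flange rests on z = 0 and the three cylinders share a vertical axis.

The bookshelf is against the stool's +x side, with their −y faces flush. The spool is on top of the stool.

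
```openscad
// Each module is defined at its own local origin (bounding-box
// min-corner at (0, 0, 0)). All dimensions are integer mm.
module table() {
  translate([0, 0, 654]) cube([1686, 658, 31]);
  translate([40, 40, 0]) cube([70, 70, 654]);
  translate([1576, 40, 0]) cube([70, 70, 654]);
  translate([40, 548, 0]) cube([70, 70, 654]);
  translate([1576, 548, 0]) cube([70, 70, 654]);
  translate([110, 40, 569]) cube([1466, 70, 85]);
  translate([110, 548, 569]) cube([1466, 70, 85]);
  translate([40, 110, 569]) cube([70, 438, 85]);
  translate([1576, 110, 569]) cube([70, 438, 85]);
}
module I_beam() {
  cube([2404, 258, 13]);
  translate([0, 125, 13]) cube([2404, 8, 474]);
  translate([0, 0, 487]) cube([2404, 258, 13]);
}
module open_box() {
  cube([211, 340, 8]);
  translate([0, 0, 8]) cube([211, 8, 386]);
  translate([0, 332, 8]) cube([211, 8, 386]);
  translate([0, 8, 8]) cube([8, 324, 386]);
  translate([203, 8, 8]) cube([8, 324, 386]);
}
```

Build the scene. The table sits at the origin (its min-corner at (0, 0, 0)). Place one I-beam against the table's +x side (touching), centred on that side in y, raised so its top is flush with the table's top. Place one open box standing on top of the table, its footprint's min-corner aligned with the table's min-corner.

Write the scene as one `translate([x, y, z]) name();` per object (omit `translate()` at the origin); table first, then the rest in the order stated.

table();
translate([1686, 200, 185]) I_beam();
translate([0, 0, 685]) open_box();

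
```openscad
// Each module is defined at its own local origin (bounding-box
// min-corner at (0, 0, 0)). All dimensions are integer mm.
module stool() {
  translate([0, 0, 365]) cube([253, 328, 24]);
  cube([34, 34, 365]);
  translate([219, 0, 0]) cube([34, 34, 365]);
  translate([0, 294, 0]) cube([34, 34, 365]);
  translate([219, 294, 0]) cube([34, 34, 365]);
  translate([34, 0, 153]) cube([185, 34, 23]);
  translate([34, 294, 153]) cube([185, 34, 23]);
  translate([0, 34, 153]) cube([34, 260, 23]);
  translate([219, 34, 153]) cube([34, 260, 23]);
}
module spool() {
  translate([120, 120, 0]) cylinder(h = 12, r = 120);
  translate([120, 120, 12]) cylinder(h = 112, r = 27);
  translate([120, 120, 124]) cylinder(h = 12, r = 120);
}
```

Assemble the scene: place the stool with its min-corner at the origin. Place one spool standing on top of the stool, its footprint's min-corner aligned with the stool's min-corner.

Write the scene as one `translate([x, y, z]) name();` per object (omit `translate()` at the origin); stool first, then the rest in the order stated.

stool();
translate([0, 0, 389]) spool();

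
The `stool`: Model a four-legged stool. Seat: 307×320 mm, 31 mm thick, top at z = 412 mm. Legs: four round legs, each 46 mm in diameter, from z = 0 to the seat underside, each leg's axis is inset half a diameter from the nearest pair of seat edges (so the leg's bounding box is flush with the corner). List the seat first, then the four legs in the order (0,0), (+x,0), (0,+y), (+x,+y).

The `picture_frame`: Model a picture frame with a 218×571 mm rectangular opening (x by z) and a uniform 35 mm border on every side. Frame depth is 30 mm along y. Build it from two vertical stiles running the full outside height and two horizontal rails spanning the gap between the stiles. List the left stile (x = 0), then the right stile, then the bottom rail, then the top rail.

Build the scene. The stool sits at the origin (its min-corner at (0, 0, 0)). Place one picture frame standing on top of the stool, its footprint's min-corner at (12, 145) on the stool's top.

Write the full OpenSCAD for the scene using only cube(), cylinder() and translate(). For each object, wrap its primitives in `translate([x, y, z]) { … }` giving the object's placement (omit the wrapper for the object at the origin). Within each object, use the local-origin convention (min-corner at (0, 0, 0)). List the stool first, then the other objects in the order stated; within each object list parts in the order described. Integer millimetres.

translate([0, 0, 381]) cube([307, 320, 31]);
translate([23, 23, 0]) cylinder(h = 381, r = 23);
translate([284, 23, 0]) cylinder(h = 381, r = 23);
translate([23, 297, 0]) cylinder(h = 381, r = 23);
translate([284, 297, 0]) cylinder(h = 381, r = 23);
translate([12, 145, 412]) {
  cube([35, 30, 641]);
  translate([253, 0, 0]) cube([35, 30, 641]);
  translate([35, 0, 0]) cube([218, 30, 35]);
  translate([35, 0, 606]) cube([218, 30, 35]);
}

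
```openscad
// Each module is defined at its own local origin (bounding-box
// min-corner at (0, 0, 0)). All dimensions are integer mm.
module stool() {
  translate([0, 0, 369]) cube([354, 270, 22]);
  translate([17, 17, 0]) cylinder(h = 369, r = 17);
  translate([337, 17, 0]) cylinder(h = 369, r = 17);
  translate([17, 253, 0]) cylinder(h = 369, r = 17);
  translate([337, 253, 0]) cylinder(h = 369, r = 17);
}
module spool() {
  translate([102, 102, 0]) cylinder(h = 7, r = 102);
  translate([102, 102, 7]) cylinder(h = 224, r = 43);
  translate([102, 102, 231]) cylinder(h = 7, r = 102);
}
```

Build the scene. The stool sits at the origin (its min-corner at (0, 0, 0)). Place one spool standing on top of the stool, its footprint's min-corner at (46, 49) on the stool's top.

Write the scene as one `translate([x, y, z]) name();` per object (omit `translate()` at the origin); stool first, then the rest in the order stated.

stool();
translate([46, 49, 391]) spool();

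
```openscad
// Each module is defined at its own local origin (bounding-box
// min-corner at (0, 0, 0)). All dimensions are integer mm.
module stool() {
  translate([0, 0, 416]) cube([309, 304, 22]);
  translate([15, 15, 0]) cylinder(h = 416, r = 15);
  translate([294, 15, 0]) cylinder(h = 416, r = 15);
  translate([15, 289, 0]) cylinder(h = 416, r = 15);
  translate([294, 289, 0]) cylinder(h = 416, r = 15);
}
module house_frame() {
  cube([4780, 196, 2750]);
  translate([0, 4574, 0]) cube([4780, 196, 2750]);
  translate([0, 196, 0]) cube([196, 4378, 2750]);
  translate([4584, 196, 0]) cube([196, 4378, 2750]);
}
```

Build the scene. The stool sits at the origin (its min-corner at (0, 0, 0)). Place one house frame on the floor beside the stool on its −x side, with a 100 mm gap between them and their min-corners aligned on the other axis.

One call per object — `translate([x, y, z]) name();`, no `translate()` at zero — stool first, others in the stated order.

stool();
translate([-4880, 0, 0]) house_frame();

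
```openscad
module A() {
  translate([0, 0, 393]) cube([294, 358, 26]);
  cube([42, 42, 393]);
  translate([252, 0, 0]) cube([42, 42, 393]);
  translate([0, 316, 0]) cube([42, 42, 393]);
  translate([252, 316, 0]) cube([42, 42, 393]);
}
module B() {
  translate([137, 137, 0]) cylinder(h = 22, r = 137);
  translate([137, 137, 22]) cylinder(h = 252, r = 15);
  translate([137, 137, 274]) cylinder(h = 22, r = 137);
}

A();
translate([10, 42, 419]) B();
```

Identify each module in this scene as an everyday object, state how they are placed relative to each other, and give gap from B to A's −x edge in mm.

The spool's min-x is at 10; the stool's min-x is 0; gap = 10 mm.

A is a stool. B is a spool. The spool is on top of the stool, centred. The gap from the spool to the stool's −x edge is 10 mm.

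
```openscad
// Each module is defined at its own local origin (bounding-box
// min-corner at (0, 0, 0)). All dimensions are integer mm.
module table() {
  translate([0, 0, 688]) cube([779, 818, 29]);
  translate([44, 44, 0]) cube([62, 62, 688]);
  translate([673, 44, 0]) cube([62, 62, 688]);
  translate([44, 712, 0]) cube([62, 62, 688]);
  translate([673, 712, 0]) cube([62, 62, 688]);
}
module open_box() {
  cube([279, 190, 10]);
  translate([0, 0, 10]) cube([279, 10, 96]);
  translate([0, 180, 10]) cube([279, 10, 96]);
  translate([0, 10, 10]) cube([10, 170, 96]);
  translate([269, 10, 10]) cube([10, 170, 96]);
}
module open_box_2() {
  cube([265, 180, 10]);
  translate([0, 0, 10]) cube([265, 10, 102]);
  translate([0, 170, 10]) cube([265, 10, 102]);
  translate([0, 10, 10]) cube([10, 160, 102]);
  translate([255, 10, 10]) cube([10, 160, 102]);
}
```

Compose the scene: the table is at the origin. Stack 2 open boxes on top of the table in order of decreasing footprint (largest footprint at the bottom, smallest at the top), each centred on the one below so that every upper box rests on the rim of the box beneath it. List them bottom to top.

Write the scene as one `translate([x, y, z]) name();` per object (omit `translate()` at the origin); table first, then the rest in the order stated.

table();
translate([250, 314, 717]) open_box();
translate([257, 319, 823]) open_box_2();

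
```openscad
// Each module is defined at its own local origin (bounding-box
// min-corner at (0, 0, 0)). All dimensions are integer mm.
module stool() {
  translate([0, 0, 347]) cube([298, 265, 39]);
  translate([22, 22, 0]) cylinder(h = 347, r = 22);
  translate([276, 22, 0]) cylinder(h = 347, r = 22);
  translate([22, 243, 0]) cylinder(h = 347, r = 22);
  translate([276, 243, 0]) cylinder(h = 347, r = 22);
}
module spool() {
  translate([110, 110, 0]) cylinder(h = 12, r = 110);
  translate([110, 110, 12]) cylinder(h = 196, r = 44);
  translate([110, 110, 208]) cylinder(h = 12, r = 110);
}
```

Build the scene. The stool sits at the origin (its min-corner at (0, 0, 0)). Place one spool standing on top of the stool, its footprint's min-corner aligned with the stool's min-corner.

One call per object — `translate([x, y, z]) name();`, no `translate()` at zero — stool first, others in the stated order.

stool();
translate([0, 0, 386]) spool();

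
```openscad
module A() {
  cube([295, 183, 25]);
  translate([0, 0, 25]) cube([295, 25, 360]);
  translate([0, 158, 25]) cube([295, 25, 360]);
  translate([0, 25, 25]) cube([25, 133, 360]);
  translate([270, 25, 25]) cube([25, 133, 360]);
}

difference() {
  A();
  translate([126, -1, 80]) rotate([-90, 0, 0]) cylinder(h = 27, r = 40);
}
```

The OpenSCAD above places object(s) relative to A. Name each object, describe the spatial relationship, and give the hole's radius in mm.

The subtracted cylinder has r = 40 mm.

A is an open box. The open box has a circular hole through its front wall. The hole's radius is 40 mm.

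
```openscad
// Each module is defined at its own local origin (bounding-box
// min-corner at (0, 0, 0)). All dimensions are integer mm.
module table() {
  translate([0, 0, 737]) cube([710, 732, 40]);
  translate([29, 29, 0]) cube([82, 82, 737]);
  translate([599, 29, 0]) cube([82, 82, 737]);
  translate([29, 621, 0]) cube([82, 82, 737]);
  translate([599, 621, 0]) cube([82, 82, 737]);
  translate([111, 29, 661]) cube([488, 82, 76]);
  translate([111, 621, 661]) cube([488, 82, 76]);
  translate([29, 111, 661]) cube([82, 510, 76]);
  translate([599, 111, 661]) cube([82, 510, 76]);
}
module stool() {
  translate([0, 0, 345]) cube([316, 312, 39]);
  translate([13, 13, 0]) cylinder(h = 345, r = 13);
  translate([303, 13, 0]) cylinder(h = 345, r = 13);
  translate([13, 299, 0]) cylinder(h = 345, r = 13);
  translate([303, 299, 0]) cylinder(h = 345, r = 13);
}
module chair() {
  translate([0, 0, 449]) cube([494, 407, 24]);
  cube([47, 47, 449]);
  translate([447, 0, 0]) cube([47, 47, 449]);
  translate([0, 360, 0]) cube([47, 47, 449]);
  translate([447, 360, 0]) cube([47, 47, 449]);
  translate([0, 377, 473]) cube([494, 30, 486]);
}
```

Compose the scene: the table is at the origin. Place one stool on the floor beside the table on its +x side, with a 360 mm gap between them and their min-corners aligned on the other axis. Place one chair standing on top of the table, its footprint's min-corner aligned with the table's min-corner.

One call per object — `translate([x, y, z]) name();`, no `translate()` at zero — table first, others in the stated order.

table();
translate([1070, 0, 0]) stool();
translate([0, 0, 777]) chair();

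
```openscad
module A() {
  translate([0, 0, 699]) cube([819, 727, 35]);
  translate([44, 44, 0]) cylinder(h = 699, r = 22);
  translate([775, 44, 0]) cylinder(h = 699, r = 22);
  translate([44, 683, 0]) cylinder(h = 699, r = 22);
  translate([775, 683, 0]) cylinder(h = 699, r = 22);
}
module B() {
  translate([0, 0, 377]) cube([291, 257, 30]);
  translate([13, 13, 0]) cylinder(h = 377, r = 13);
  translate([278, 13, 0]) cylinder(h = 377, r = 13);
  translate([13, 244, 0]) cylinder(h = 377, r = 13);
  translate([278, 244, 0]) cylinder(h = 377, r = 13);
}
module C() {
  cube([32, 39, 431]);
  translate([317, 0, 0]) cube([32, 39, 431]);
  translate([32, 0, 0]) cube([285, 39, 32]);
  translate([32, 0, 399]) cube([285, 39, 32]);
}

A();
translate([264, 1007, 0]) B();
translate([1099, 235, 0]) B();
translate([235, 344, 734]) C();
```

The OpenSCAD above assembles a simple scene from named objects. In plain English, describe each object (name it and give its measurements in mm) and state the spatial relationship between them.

A is a rectangular dining table. The top is 819×727×35 mm with its upper surface at z = 734 mm. It stands on four round legs of 44 mm diameter, each leg's bounding box inset 22 mm from the nearest pair of top edges, running from the floor to the underside of the top.

B is a simple wooden stool: a rectangular seat 291 mm (x) by 257 mm (y), 30 mm thick, top face at z = 407 mm, on four round legs, each 26 mm in diameter. The legs rest on z = 0, each leg's axis is inset half a diameter from the nearest pair of seat edges (so the leg's bounding box is flush with the corner).

C is a picture frame with a 285×367 mm rectangular opening (x by z) and a uniform 32 mm border on every side. Frame depth is 39 mm along y. It is built from two vertical stiles running the full outside height and two horizontal rails spanning the gap between the stiles.

Two stools sit around the table at the +y, +x sides. The picture frame is on top of the table, centred.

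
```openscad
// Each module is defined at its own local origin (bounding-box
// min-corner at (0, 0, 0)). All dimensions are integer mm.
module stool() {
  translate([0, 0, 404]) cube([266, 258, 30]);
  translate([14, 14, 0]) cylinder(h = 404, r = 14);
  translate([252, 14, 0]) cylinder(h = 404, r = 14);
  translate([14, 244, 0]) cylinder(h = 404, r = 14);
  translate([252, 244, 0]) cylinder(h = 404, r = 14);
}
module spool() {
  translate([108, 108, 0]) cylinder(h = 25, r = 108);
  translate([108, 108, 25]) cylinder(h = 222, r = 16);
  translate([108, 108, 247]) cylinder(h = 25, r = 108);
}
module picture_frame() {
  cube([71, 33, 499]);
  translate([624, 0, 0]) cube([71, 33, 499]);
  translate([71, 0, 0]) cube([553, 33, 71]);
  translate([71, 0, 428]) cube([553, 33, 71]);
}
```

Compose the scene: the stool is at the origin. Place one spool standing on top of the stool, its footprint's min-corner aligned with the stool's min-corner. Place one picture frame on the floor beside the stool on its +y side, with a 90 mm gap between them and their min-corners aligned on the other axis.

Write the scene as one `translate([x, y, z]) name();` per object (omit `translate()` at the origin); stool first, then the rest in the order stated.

stool();
translate([0, 0, 434]) spool();
translate([0, 348, 0]) picture_frame();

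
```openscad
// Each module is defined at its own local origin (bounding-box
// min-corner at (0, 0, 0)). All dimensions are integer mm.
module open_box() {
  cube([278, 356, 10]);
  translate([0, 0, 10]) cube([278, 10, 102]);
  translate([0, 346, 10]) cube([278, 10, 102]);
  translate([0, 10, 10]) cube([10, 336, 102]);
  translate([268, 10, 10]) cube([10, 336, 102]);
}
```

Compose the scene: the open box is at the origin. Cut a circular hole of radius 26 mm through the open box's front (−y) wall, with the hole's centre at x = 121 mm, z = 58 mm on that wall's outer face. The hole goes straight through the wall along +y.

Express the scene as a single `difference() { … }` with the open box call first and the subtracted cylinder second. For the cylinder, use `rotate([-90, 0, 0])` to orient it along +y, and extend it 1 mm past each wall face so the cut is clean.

difference() {
  open_box();
  translate([121, -1, 58]) rotate([-90, 0, 0]) cylinder(h = 12, r = 26);
}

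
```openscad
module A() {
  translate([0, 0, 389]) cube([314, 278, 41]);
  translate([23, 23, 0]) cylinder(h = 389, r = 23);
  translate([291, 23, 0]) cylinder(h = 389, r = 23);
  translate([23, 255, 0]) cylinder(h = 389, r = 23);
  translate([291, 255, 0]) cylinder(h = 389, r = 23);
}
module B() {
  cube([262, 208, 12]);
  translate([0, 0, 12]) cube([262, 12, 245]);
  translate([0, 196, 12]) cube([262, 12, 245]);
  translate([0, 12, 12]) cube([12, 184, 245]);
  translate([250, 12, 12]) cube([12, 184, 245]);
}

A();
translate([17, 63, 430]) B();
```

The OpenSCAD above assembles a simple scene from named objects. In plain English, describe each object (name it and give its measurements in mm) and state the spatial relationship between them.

A is a four-legged stool. The seat is a 314×278×41 mm slab whose top surface is at z = 430 mm; four round legs, each 46 mm in diameter, run from the floor (z = 0) to the underside of the seat, each leg's axis is inset half a diameter from the nearest pair of seat edges (so the leg's bounding box is flush with the corner).

B is an open storage box with external size 262×208×257 mm and wall thickness 12 mm (the base is also 12 mm thick). The base covers the whole footprint; the four walls stand on the base, with the y-facing walls full-width and the x-facing walls fitting between their inner faces.

The open box is on top of the stool.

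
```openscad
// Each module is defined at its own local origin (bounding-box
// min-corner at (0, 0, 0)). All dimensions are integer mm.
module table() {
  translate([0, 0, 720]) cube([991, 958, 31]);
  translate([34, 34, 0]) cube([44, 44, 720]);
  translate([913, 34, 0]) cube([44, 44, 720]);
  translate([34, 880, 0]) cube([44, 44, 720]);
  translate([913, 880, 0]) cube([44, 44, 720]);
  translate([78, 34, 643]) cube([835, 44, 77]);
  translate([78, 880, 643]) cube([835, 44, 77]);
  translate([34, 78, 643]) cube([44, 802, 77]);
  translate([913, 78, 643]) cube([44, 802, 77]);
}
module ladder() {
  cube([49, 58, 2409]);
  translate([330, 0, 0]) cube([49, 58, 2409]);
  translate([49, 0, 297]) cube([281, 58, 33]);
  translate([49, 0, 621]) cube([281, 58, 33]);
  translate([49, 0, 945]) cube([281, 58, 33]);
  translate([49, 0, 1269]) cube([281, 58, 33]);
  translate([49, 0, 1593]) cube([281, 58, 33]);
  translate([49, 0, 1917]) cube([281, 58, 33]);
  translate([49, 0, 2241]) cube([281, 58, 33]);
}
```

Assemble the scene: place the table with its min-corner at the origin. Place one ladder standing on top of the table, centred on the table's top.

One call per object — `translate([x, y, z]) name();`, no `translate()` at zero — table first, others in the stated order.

table();
translate([306, 450, 751]) ladder();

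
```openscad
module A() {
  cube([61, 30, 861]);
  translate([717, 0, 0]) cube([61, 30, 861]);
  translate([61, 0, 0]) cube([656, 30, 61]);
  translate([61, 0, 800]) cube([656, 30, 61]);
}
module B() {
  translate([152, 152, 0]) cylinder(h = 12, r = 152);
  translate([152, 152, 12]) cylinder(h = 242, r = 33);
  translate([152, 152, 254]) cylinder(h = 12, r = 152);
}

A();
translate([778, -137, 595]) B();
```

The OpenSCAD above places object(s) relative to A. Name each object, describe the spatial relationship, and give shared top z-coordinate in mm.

A is a picture frame. B is a spool. The spool is beside the picture frame with their tops flush at z = 861. The shared top z-coordinate is 861 mm.

Both tops at z = 861 mm.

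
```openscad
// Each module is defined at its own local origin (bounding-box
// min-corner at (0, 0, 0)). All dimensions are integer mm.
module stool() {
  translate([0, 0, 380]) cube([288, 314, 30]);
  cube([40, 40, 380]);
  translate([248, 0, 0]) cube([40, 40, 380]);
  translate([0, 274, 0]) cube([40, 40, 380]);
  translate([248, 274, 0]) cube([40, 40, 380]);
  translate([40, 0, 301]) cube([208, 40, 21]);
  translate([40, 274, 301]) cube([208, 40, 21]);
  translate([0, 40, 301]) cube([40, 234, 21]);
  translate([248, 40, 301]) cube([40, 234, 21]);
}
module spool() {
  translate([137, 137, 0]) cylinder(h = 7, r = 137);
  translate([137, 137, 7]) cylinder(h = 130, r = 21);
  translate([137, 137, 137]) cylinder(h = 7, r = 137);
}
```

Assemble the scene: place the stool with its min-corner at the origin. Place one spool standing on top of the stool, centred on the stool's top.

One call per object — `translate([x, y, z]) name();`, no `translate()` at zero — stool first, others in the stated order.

stool();
translate([7, 20, 410]) spool();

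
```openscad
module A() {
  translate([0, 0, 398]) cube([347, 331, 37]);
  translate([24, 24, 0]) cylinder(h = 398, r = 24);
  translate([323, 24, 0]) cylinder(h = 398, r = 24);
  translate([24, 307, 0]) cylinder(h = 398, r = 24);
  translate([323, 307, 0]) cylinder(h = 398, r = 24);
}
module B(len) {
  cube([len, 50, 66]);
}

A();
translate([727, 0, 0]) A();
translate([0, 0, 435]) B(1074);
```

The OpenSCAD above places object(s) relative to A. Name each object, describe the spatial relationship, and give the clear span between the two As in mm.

Second stool starts at x = 727; first ends at x = 347; clear span = 727 − 347 = 380 mm.

A is a stool. B is a beam. A beam spans the tops of two stools. The clear span between the two stools is 380 mm.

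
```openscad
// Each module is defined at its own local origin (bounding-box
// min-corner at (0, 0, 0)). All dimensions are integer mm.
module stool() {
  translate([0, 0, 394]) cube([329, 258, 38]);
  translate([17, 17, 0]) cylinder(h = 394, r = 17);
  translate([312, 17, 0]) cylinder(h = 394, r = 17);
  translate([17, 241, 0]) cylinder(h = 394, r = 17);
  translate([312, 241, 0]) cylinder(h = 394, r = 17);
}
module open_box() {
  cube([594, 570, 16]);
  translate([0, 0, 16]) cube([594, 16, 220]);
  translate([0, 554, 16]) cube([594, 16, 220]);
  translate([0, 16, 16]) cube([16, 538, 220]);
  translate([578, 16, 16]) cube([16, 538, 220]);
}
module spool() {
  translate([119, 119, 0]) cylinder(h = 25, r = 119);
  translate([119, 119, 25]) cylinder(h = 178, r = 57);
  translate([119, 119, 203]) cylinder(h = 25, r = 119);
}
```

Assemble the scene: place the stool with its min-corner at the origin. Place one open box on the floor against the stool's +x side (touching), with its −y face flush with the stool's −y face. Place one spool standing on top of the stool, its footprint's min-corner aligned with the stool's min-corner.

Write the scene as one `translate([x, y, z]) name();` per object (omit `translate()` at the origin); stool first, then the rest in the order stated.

stool();
translate([329, 0, 0]) open_box();
translate([0, 0, 432]) spool();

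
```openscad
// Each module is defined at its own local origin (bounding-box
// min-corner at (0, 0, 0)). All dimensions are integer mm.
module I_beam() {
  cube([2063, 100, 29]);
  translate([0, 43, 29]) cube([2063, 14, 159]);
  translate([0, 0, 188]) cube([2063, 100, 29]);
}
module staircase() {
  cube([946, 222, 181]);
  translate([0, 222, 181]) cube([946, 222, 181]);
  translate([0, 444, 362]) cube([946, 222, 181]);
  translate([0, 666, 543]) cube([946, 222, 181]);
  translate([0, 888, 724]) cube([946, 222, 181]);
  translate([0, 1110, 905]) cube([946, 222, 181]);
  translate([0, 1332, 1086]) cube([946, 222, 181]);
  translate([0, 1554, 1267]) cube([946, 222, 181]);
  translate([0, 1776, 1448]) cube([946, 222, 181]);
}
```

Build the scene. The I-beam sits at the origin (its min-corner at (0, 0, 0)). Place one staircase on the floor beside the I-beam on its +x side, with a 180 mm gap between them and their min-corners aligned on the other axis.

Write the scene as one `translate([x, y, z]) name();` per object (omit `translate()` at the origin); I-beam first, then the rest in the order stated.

I_beam();
translate([2243, 0, 0]) staircase();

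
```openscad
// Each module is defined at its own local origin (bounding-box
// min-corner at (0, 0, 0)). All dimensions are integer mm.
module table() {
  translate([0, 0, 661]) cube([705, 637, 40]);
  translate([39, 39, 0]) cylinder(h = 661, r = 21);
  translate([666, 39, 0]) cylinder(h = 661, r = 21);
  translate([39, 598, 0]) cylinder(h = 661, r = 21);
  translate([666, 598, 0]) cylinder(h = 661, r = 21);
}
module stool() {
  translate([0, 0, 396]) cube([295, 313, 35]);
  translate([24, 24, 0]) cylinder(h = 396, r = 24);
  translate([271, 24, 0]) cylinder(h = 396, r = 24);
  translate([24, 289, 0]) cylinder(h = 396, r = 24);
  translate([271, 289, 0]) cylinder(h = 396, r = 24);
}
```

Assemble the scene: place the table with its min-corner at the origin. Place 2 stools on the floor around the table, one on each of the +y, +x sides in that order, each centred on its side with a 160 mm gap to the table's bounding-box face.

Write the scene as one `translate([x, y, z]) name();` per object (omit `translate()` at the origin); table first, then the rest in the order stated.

table();
translate([205, 797, 0]) stool();
translate([865, 162, 0]) stool();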